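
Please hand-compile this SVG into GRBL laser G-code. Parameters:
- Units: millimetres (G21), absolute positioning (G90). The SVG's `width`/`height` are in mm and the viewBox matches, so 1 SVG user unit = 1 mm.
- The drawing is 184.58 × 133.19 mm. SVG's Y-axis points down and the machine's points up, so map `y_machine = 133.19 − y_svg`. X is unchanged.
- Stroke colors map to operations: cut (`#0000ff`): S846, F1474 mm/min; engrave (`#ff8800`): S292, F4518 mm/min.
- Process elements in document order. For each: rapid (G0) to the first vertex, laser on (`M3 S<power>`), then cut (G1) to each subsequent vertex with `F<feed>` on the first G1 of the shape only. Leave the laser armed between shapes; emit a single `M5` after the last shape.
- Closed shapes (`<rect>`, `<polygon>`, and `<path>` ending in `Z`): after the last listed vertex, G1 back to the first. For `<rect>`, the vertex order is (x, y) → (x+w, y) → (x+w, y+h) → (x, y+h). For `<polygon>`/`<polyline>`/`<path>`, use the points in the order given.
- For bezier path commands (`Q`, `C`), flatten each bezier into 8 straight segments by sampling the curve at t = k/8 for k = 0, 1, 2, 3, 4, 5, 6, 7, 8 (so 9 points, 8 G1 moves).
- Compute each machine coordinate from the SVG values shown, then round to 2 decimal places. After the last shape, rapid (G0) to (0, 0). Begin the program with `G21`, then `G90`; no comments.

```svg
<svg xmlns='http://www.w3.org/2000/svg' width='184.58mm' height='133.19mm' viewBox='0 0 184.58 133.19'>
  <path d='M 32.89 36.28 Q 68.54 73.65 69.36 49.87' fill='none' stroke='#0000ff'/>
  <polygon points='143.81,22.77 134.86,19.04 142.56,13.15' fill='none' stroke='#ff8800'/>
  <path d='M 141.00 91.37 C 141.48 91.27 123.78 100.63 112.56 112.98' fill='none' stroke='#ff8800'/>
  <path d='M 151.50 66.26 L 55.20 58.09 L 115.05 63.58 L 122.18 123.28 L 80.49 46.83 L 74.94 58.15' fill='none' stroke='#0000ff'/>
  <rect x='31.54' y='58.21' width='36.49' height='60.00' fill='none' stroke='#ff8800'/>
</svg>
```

Since the viewBox matches the mm dimensions, user units are millimetres directly. The only transform is the Y-flip y_m = 133.19 − y_svg.

Shape 1 is a quadratic bezier drawn with `<path>`. Its stroke #0000ff means cut at S846, F1474. After flipping Y the toolpath is (32.89,96.91) → (41.26,88.52) → (48.54,82.05) → (54.73,77.48) → (59.83,74.83) → (63.85,74.08) → (66.77,75.25) → (68.61,78.33) → (69.36,83.32).

Shape 2 is a regular polygon drawn with `<polygon>`. Its stroke #ff8800 means engrave at S292, F4518. After flipping Y the toolpath is (143.81,110.42) → (134.86,114.15) → (142.56,120.04) → (143.81,110.42), returning to the start.

Shape 3 is a cubic bezier drawn with `<path>`. Its stroke #ff8800 means engrave at S292, F4518. After flipping Y the toolpath is (141.00,41.82) → (140.38,41.43) → (138.34,40.22) → (135.17,38.28) → (131.17,35.68) → (126.62,32.50) → (121.80,28.81) → (117.02,24.69) → (112.56,20.21).

Shape 4 is a open polyline drawn with `<path>`. Its stroke #0000ff means cut at S846, F1474. After flipping Y the toolpath is (151.50,66.93) → (55.20,75.10) → (115.05,69.61) → (122.18,9.91) → (80.49,86.36) → (74.94,75.04).

Shape 5 is a rectangle drawn with `<rect>`. Its stroke #ff8800 means engrave at S292, F4518. After flipping Y the toolpath is (31.54,74.98) → (68.03,74.98) → (68.03,14.98) → (31.54,14.98) → (31.54,74.98), returning to the start.

G21
G90
G0 X32.89 Y96.91
M3 S846
G1 X41.26 Y88.52 F1474
G1 X48.54 Y82.05
G1 X54.73 Y77.48
G1 X59.83 Y74.83
G1 X63.85 Y74.08
G1 X66.77 Y75.25
G1 X68.61 Y78.33
G1 X69.36 Y83.32
G0 X143.81 Y110.42
M3 S292
G1 X134.86 Y114.15 F4518
G1 X142.56 Y120.04
G1 X143.81 Y110.42
G0 X141.00 Y41.82
M3 S292
G1 X140.38 Y41.43 F4518
G1 X138.34 Y40.22
G1 X135.17 Y38.28
G1 X131.17 Y35.68
G1 X126.62 Y32.50
G1 X121.80 Y28.81
G1 X117.02 Y24.69
G1 X112.56 Y20.21
G0 X151.50 Y66.93
M3 S846
G1 X55.20 Y75.10 F1474
G1 X115.05 Y69.61
G1 X122.18 Y9.91
G1 X80.49 Y86.36
G1 X74.94 Y75.04
G0 X31.54 Y74.98
M3 S292
G1 X68.03 Y74.98 F4518
G1 X68.03 Y14.98
G1 X31.54 Y14.98
G1 X31.54 Y74.98
M5
G0 X0.00 Y0.00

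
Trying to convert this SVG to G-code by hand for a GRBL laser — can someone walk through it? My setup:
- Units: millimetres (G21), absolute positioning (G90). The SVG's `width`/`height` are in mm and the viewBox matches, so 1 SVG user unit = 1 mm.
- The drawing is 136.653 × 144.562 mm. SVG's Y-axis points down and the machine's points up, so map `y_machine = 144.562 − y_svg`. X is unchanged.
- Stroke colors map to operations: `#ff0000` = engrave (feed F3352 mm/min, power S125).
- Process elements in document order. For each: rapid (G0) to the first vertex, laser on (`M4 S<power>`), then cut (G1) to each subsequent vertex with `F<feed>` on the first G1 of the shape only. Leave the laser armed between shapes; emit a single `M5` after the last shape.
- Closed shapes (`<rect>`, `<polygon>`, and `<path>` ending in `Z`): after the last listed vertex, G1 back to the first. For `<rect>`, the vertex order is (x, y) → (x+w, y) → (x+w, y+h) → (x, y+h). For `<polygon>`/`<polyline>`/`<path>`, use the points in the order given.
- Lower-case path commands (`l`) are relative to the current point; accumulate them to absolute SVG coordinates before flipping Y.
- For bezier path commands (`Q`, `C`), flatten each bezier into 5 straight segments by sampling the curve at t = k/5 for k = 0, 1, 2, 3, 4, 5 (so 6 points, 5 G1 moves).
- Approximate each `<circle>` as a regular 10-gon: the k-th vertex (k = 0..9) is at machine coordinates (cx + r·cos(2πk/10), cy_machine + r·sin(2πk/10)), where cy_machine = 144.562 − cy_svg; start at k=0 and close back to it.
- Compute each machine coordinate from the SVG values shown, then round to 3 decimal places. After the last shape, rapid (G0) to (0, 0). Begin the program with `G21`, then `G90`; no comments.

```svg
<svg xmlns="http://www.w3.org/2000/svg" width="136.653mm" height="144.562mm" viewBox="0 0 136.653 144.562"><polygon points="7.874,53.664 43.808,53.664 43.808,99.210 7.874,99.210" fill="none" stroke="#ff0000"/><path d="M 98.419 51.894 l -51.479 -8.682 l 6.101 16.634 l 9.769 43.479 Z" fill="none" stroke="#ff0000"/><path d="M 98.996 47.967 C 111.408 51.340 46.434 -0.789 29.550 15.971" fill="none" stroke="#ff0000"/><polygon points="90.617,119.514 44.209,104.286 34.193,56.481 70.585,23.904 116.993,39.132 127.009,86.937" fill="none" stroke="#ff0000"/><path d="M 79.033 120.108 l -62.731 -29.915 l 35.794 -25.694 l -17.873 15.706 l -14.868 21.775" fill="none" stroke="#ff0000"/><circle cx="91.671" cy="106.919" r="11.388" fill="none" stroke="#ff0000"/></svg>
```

1 u = 1 mm; y_m = 144.562 − y.

[1] `<polygon>` rectangle, #ff0000→engrave S125 F3352: (7.874,90.898) → (43.808,90.898) → (43.808,45.352) → (7.874,45.352) → (7.874,90.898) (closed)

[2] `<path>` closed polygon, #ff0000→engrave S125 F3352: (98.419,92.668) → (46.940,101.350) → (53.041,84.716) → (62.810,41.237) → (98.419,92.668) (closed)

[3] `<path>` cubic bezier, #ff0000→engrave S125 F3352: (98.996,96.595) → (98.161,100.236) → (84.776,111.227) → (64.864,123.597) → (44.447,131.375) → (29.550,128.591)

[4] `<polygon>` regular polygon, #ff0000→engrave S125 F3352: (90.617,25.048) → (44.209,40.276) → (34.193,88.081) → (70.585,120.658) → (116.993,105.430) → (127.009,57.625) → (90.617,25.048) (closed)

[5] `<path>` open polyline, #ff0000→engrave S125 F3352: (79.033,24.454) → (16.302,54.369) → (52.096,80.063) → (34.223,64.357) → (19.355,42.582)

[6] `<circle>` circle, #ff0000→engrave S125 F3352: (103.059,37.643) → (100.884,44.337) → (95.190,48.474) → (88.152,48.474) → (82.458,44.337) → (80.283,37.643) → (82.458,30.949) → (88.152,26.812) → (95.190,26.812) → (100.884,30.949) → (103.059,37.643) (closed)

G21
G90
G0 X7.874 Y90.898
M4 S125
G1 X43.808 Y90.898 F3352
G1 X43.808 Y45.352
G1 X7.874 Y45.352
G1 X7.874 Y90.898
G0 X98.419 Y92.668
M4 S125
G1 X46.940 Y101.350 F3352
G1 X53.041 Y84.716
G1 X62.810 Y41.237
G1 X98.419 Y92.668
G0 X98.996 Y96.595
M4 S125
G1 X98.161 Y100.236 F3352
G1 X84.776 Y111.227
G1 X64.864 Y123.597
G1 X44.447 Y131.375
G1 X29.550 Y128.591
G0 X90.617 Y25.048
M4 S125
G1 X44.209 Y40.276 F3352
G1 X34.193 Y88.081
G1 X70.585 Y120.658
G1 X116.993 Y105.430
G1 X127.009 Y57.625
G1 X90.617 Y25.048
G0 X79.033 Y24.454
M4 S125
G1 X16.302 Y54.369 F3352
G1 X52.096 Y80.063
G1 X34.223 Y64.357
G1 X19.355 Y42.582
G0 X103.059 Y37.643
M4 S125
G1 X100.884 Y44.337 F3352
G1 X95.190 Y48.474
G1 X88.152 Y48.474
G1 X82.458 Y44.337
G1 X80.283 Y37.643
G1 X82.458 Y30.949
G1 X88.152 Y26.812
G1 X95.190 Y26.812
G1 X100.884 Y30.949
G1 X103.059 Y37.643
M5
G0 X0.000 Y0.000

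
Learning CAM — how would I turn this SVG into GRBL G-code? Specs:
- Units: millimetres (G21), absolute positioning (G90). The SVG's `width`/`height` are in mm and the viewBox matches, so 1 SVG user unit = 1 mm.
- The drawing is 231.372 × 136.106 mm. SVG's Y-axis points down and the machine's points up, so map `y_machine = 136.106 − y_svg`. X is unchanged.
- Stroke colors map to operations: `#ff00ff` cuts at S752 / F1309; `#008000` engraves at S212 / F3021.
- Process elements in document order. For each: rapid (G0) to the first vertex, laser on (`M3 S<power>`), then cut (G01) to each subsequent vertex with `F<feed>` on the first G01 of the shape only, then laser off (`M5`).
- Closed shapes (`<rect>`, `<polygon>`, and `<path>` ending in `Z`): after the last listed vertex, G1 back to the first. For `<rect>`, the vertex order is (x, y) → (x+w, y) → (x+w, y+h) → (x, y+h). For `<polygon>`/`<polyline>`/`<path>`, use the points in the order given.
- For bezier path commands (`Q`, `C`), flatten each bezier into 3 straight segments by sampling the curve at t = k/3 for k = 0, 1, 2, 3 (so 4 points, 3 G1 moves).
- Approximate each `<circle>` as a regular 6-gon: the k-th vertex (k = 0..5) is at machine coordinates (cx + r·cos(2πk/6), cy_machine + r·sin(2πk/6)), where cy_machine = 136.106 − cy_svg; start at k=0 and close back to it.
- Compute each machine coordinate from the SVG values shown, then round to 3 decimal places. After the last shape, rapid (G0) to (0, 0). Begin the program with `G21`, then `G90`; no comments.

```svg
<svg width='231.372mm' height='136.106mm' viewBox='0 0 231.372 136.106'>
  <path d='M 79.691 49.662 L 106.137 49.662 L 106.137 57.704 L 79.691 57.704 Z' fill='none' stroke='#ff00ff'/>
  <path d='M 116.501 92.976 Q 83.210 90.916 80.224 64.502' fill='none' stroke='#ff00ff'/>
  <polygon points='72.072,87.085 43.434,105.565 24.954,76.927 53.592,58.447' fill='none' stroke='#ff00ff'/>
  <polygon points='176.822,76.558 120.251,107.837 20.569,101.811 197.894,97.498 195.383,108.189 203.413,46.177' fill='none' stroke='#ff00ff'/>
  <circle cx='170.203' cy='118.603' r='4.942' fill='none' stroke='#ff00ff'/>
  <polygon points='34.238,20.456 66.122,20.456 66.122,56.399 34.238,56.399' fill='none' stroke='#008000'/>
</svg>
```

viewBox `0 0 231.372 136.106` with mm width/height → 1 unit = 1 mm. Flip: y_m = 136.106 − y_svg.

**Shape 1** — `<path>` rectangle, stroke `#ff00ff` → cut (S752, F1309). Machine vertices: (79.691,86.444) → (106.137,86.444) → (106.137,78.402) → (79.691,78.402) → (79.691,86.444). Closed: final G1 returns to the first vertex.

**Shape 2** — `<path>` quadratic bezier, stroke `#ff00ff` → cut (S752, F1309). Control points (SVG): P0=(116.501,92.976), P1=(83.210,90.916), P2=(80.224,64.502); sampled at t=k/3. Machine vertices: (116.501,43.130) → (97.674,47.209) → (85.582,56.701) → (80.224,71.604). Open path.

**Shape 3** — `<polygon>` regular polygon, stroke `#ff00ff` → cut (S752, F1309). Machine vertices: (72.072,49.021) → (43.434,30.541) → (24.954,59.179) → (53.592,77.659) → (72.072,49.021). Closed: final G1 returns to the first vertex.

**Shape 4** — `<polygon>` closed polygon, stroke `#ff00ff` → cut (S752, F1309). Machine vertices: (176.822,59.548) → (120.251,28.269) → (20.569,34.295) → (197.894,38.608) → (195.383,27.917) → (203.413,89.929) → (176.822,59.548). Closed: final G1 returns to the first vertex.

**Shape 5** — `<circle>` circle, stroke `#ff00ff` → cut (S752, F1309). Machine vertices: (175.145,17.503) → (172.674,21.783) → (167.732,21.783) → (165.261,17.503) → (167.732,13.223) → (172.674,13.223) → (175.145,17.503). Closed: final G1 returns to the first vertex.

**Shape 6** — `<polygon>` rectangle, stroke `#008000` → engrave (S212, F3021). Machine vertices: (34.238,115.650) → (66.122,115.650) → (66.122,79.707) → (34.238,79.707) → (34.238,115.650). Closed: final G1 returns to the first vertex.

G21
G90
G0 X79.691 Y86.444
M3 S752
G01 X106.137 Y86.444 F1309
G01 X106.137 Y78.402
G01 X79.691 Y78.402
G01 X79.691 Y86.444
M5
G0 X116.501 Y43.130
M3 S752
G01 X97.674 Y47.209 F1309
G01 X85.582 Y56.701
G01 X80.224 Y71.604
M5
G0 X72.072 Y49.021
M3 S752
G01 X43.434 Y30.541 F1309
G01 X24.954 Y59.179
G01 X53.592 Y77.659
G01 X72.072 Y49.021
M5
G0 X176.822 Y59.548
M3 S752
G01 X120.251 Y28.269 F1309
G01 X20.569 Y34.295
G01 X197.894 Y38.608
G01 X195.383 Y27.917
G01 X203.413 Y89.929
G01 X176.822 Y59.548
M5
G0 X175.145 Y17.503
M3 S752
G01 X172.674 Y21.783 F1309
G01 X167.732 Y21.783
G01 X165.261 Y17.503
G01 X167.732 Y13.223
G01 X172.674 Y13.223
G01 X175.145 Y17.503
M5
G0 X34.238 Y115.650
M3 S212
G01 X66.122 Y115.650 F3021
G01 X66.122 Y79.707
G01 X34.238 Y79.707
G01 X34.238 Y115.650
M5
G0 X0.000 Y0.000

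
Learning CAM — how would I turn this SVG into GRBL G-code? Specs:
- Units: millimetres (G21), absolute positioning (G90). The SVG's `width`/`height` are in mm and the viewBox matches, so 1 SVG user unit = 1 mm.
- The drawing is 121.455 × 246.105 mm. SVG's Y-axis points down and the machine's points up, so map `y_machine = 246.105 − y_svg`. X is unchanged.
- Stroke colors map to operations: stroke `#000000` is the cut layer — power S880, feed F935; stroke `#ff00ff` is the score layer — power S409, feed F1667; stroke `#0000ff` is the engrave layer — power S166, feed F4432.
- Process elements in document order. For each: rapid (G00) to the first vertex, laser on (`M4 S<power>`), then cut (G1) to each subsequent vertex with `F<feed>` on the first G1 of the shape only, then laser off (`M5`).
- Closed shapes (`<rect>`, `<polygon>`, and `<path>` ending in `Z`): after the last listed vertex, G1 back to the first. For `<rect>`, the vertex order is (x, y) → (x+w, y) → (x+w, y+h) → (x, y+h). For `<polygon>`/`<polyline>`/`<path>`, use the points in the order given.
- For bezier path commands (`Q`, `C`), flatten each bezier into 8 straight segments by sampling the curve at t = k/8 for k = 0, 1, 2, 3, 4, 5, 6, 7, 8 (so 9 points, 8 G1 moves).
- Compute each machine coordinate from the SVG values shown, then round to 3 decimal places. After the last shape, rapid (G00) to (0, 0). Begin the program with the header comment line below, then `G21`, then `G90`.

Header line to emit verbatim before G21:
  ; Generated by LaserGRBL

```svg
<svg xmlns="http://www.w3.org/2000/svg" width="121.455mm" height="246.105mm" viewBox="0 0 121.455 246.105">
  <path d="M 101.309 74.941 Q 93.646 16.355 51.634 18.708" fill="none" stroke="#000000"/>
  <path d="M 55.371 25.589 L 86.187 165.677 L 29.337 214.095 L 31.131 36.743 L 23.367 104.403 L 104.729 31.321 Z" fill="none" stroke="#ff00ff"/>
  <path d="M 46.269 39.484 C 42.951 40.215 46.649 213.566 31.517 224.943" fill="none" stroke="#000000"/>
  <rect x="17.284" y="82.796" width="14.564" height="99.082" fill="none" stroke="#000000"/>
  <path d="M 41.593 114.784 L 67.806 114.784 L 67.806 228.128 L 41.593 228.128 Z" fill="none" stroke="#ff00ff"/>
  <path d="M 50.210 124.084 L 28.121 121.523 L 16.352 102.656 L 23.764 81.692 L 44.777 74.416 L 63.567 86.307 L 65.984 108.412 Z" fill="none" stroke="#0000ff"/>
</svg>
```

; Generated by LaserGRBL
G21
G90
G00 X101.309 Y171.164
M4 S880
G1 X98.857 Y184.858 F935
G1 X95.331 Y196.648
G1 X90.731 Y206.534
G1 X85.059 Y214.515
G1 X78.313 Y220.592
G1 X70.493 Y224.765
G1 X61.600 Y227.033
G1 X51.634 Y227.397
M5
G00 X55.371 Y220.516
M4 S409
G1 X86.187 Y80.428 F1667
G1 X29.337 Y32.010
G1 X31.131 Y209.362
G1 X23.367 Y141.702
G1 X104.729 Y214.784
G1 X55.371 Y220.516
M5
G00 X46.269 Y206.621
M4 S880
G1 X45.303 Y198.909 F935
G1 X44.692 Y178.935
G1 X44.133 Y150.619
G1 X43.323 Y117.884
G1 X41.960 Y84.649
G1 X39.739 Y54.837
G1 X36.359 Y32.367
G1 X31.517 Y21.162
M5
G00 X17.284 Y163.309
M4 S880
G1 X31.848 Y163.309 F935
G1 X31.848 Y64.227
G1 X17.284 Y64.227
G1 X17.284 Y163.309
M5
G00 X41.593 Y131.321
M4 S409
G1 X67.806 Y131.321 F1667
G1 X67.806 Y17.977
G1 X41.593 Y17.977
G1 X41.593 Y131.321
M5
G00 X50.210 Y122.021
M4 S166
G1 X28.121 Y124.582 F4432
G1 X16.352 Y143.449
G1 X23.764 Y164.413
G1 X44.777 Y171.689
G1 X63.567 Y159.798
G1 X65.984 Y137.693
G1 X50.210 Y122.021
M5
G00 X0.000 Y0.000

1 u = 1 mm; y_m = 246.105 − y.

[1] `<path>` quadratic bezier, #000000→cut S880 F935: (101.309,171.164) → (98.857,184.858) → (95.331,196.648) → (90.731,206.534) → (85.059,214.515) → (78.313,220.592) → (70.493,224.765) → (61.600,227.033) → (51.634,227.397)

[2] `<path>` closed polygon, #ff00ff→score S409 F1667: (55.371,220.516) → (86.187,80.428) → (29.337,32.010) → (31.131,209.362) → (23.367,141.702) → (104.729,214.784) → (55.371,220.516) (closed)

[3] `<path>` cubic bezier, #000000→cut S880 F935: (46.269,206.621) → (45.303,198.909) → (44.692,178.935) → (44.133,150.619) → (43.323,117.884) → (41.960,84.649) → (39.739,54.837) → (36.359,32.367) → (31.517,21.162)

[4] `<rect>` rectangle, #000000→cut S880 F935: (17.284,163.309) → (31.848,163.309) → (31.848,64.227) → (17.284,64.227) → (17.284,163.309) (closed)

[5] `<path>` rectangle, #ff00ff→score S409 F1667: (41.593,131.321) → (67.806,131.321) → (67.806,17.977) → (41.593,17.977) → (41.593,131.321) (closed)

[6] `<path>` regular polygon, #0000ff→engrave S166 F4432: (50.210,122.021) → (28.121,124.582) → (16.352,143.449) → (23.764,164.413) → (44.777,171.689) → (63.567,159.798) → (65.984,137.693) → (50.210,122.021) (closed)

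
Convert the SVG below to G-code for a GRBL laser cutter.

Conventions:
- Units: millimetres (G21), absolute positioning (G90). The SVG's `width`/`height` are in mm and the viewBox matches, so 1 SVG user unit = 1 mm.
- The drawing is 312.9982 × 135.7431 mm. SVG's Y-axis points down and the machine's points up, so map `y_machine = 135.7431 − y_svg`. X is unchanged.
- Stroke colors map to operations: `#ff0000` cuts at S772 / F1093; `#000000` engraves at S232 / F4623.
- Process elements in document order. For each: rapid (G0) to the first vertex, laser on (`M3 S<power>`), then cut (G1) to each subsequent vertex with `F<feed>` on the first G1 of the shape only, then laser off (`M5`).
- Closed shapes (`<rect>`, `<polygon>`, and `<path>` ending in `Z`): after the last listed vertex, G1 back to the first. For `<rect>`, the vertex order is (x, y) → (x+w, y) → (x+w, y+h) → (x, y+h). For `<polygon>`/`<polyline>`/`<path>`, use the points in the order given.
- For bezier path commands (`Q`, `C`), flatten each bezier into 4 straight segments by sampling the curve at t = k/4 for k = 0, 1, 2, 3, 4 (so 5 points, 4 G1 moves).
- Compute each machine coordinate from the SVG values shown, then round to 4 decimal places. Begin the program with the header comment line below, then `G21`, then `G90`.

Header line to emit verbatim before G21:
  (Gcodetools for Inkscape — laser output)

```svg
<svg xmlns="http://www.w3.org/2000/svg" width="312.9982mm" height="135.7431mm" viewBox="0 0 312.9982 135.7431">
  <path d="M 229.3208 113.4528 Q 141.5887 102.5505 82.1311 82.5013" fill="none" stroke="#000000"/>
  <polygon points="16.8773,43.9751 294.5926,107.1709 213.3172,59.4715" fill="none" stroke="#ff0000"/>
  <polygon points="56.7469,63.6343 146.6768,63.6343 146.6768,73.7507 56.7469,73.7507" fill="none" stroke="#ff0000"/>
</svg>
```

1 u = 1 mm; y_m = 135.7431 − y.

[1] `<path>` quadratic bezier, #000000→engrave S232 F4623: (229.3208,22.2903) → (187.2219,28.3131) → (148.6573,35.4793) → (113.6271,43.7889) → (82.1311,53.2418)

[2] `<polygon>` closed polygon, #ff0000→cut S772 F1093: (16.8773,91.7680) → (294.5926,28.5722) → (213.3172,76.2716) → (16.8773,91.7680) (closed)

[3] `<polygon>` rectangle, #ff0000→cut S772 F1093: (56.7469,72.1088) → (146.6768,72.1088) → (146.6768,61.9924) → (56.7469,61.9924) → (56.7469,72.1088) (closed)

(Gcodetools for Inkscape — laser output)
G21
G90
G0 X229.3208 Y22.2903
M3 S232
G1 X187.2219 Y28.3131 F4623
G1 X148.6573 Y35.4793
G1 X113.6271 Y43.7889
G1 X82.1311 Y53.2418
M5
G0 X16.8773 Y91.7680
M3 S772
G1 X294.5926 Y28.5722 F1093
G1 X213.3172 Y76.2716
G1 X16.8773 Y91.7680
M5
G0 X56.7469 Y72.1088
M3 S772
G1 X146.6768 Y72.1088 F1093
G1 X146.6768 Y61.9924
G1 X56.7469 Y61.9924
G1 X56.7469 Y72.1088
M5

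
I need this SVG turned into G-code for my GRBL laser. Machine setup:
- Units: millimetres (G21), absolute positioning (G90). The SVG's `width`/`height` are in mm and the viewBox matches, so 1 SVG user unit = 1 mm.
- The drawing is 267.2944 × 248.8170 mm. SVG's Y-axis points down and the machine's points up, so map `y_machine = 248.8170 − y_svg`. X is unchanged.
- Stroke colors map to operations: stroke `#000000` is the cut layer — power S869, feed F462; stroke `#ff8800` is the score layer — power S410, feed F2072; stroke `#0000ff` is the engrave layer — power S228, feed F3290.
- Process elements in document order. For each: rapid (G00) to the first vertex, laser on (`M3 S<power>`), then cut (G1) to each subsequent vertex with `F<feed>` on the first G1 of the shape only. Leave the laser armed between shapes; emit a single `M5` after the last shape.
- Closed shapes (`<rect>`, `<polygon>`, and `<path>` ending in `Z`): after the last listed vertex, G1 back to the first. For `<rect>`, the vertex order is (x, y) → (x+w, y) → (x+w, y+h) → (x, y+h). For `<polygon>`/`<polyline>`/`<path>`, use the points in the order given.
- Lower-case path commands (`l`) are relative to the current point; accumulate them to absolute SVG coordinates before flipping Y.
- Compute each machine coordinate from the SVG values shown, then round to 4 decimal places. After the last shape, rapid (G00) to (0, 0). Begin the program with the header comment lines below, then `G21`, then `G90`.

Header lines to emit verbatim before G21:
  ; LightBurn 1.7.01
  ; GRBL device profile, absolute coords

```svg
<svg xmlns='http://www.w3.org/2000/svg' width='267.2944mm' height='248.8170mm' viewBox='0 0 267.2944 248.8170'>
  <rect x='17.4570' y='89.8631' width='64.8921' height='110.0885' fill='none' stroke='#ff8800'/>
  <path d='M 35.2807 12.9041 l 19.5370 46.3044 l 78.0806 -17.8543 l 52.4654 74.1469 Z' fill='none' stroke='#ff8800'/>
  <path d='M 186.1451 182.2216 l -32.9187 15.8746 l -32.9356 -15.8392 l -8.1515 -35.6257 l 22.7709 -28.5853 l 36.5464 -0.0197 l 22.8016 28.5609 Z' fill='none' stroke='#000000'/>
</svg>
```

; LightBurn 1.7.01
; GRBL device profile, absolute coords
G21
G90
G00 X17.4570 Y158.9539
M3 S410
G1 X82.3491 Y158.9539 F2072
G1 X82.3491 Y48.8654
G1 X17.4570 Y48.8654
G1 X17.4570 Y158.9539
G00 X35.2807 Y235.9129
M3 S410
G1 X54.8177 Y189.6085 F2072
G1 X132.8983 Y207.4628
G1 X185.3637 Y133.3159
G1 X35.2807 Y235.9129
G00 X186.1451 Y66.5954
M3 S869
G1 X153.2264 Y50.7208 F462
G1 X120.2908 Y66.5600
G1 X112.1393 Y102.1857
G1 X134.9102 Y130.7710
G1 X171.4566 Y130.7907
G1 X194.2582 Y102.2298
G1 X186.1451 Y66.5954
M5
G00 X0.0000 Y0.0000

viewBox `0 0 267.2944 248.8170` with mm width/height → 1 unit = 1 mm. Flip: y_m = 248.8170 − y_svg.

**Shape 1** — `<rect>` rectangle, stroke `#ff8800` → score (S410, F2072). Machine vertices: (17.4570,158.9539) → (82.3491,158.9539) → (82.3491,48.8654) → (17.4570,48.8654) → (17.4570,158.9539). Closed: final G1 returns to the first vertex.

**Shape 2** — `<path>` closed polygon, stroke `#ff8800` → score (S410, F2072). Machine vertices: (35.2807,235.9129) → (54.8177,189.6085) → (132.8983,207.4628) → (185.3637,133.3159) → (35.2807,235.9129). Closed: final G1 returns to the first vertex.

**Shape 3** — `<path>` regular polygon, stroke `#000000` → cut (S869, F462). Machine vertices: (186.1451,66.5954) → (153.2264,50.7208) → (120.2908,66.5600) → (112.1393,102.1857) → (134.9102,130.7710) → (171.4566,130.7907) → (194.2582,102.2298) → (186.1451,66.5954). Closed: final G1 returns to the first vertex.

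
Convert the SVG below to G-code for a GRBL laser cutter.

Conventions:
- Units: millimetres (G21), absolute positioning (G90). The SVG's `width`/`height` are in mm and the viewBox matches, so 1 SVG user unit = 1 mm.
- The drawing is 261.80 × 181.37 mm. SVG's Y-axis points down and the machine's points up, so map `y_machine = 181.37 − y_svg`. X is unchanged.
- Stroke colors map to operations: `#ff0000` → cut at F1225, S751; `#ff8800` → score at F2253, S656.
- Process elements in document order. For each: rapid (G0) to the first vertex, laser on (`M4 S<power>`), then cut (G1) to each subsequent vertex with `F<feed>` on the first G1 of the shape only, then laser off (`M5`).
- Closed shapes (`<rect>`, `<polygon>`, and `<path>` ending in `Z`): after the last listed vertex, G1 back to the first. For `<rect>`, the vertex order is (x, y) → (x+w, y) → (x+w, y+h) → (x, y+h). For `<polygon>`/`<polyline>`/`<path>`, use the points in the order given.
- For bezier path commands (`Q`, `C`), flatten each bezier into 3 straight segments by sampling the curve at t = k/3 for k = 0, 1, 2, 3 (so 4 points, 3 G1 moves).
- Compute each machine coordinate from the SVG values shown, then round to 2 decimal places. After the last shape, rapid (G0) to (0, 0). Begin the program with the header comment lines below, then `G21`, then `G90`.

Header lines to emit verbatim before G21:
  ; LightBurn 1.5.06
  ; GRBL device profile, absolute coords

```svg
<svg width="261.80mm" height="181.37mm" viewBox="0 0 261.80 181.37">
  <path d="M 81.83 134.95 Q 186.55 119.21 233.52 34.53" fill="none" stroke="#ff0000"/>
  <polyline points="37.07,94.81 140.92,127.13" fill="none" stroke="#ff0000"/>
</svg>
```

; LightBurn 1.5.06
; GRBL device profile, absolute coords
G21
G90
G0 X81.83 Y46.42
M4 S751
G1 X145.23 Y64.57 F1225
G1 X195.79 Y98.05
G1 X233.52 Y146.84
M5
G0 X37.07 Y86.56
M4 S751
G1 X140.92 Y54.24 F1225
M5
G0 X0.00 Y0.00

Since the viewBox matches the mm dimensions, user units are millimetres directly. The only transform is the Y-flip y_m = 181.37 − y_svg.

Shape 1 is a quadratic bezier drawn with `<path>`. Its stroke #ff0000 means cut at S751, F1225. After flipping Y the toolpath is (81.83,46.42) → (145.23,64.57) → (195.79,98.05) → (233.52,146.84).

Shape 2 is a line segment drawn with `<polyline>`. Its stroke #ff0000 means cut at S751, F1225. After flipping Y the toolpath is (37.07,86.56) → (140.92,54.24).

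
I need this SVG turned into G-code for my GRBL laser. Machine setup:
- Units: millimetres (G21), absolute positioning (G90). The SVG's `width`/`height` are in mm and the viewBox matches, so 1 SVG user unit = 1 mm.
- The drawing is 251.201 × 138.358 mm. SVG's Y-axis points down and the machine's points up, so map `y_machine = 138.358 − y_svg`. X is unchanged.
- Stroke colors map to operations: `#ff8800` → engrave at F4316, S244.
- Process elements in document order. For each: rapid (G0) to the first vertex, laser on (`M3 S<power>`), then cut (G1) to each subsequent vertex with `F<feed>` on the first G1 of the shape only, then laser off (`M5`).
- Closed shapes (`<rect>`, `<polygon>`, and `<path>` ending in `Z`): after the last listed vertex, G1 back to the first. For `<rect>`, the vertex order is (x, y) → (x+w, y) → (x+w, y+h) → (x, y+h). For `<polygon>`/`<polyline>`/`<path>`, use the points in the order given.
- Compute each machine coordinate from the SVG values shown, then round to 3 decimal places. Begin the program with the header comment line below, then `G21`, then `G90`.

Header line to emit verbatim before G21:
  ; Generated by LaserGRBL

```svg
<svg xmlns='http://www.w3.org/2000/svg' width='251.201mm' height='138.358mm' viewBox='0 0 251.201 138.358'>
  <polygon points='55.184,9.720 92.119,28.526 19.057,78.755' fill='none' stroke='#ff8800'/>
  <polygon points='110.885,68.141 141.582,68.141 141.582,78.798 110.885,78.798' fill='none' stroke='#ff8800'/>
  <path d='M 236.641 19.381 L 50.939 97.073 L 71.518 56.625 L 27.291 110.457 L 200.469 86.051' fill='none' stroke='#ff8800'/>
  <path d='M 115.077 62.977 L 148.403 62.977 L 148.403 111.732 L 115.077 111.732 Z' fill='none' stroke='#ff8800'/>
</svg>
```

; Generated by LaserGRBL
G21
G90
G0 X55.184 Y128.638
M3 S244
G1 X92.119 Y109.832 F4316
G1 X19.057 Y59.603
G1 X55.184 Y128.638
M5
G0 X110.885 Y70.217
M3 S244
G1 X141.582 Y70.217 F4316
G1 X141.582 Y59.560
G1 X110.885 Y59.560
G1 X110.885 Y70.217
M5
G0 X236.641 Y118.977
M3 S244
G1 X50.939 Y41.285 F4316
G1 X71.518 Y81.733
G1 X27.291 Y27.901
G1 X200.469 Y52.307
M5
G0 X115.077 Y75.381
M3 S244
G1 X148.403 Y75.381 F4316
G1 X148.403 Y26.626
G1 X115.077 Y26.626
G1 X115.077 Y75.381
M5

Since the viewBox matches the mm dimensions, user units are millimetres directly. The only transform is the Y-flip y_m = 138.358 − y_svg.

Shape 1 is a closed polygon drawn with `<polygon>`. Its stroke #ff8800 means engrave at S244, F4316. After flipping Y the toolpath is (55.184,128.638) → (92.119,109.832) → (19.057,59.603) → (55.184,128.638), returning to the start.

Shape 2 is a rectangle drawn with `<polygon>`. Its stroke #ff8800 means engrave at S244, F4316. After flipping Y the toolpath is (110.885,70.217) → (141.582,70.217) → (141.582,59.560) → (110.885,59.560) → (110.885,70.217), returning to the start.

Shape 3 is a open polyline drawn with `<path>`. Its stroke #ff8800 means engrave at S244, F4316. After flipping Y the toolpath is (236.641,118.977) → (50.939,41.285) → (71.518,81.733) → (27.291,27.901) → (200.469,52.307).

Shape 4 is a rectangle drawn with `<path>`. Its stroke #ff8800 means engrave at S244, F4316. After flipping Y the toolpath is (115.077,75.381) → (148.403,75.381) → (148.403,26.626) → (115.077,26.626) → (115.077,75.381), returning to the start.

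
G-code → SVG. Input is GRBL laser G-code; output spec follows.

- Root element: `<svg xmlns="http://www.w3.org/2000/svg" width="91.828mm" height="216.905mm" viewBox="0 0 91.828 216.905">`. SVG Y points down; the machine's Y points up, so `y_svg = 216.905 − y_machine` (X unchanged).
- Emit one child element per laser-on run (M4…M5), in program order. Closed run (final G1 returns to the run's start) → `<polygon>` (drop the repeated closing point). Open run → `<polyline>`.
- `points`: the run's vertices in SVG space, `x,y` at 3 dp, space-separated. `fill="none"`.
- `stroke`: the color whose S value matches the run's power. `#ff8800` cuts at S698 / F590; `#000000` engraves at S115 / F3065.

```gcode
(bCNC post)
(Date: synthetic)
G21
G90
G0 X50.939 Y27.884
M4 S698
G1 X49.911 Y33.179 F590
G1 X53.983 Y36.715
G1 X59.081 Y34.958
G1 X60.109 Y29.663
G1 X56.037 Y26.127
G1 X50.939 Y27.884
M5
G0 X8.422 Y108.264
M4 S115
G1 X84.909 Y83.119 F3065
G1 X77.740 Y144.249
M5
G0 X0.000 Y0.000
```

<svg xmlns="http://www.w3.org/2000/svg" width="91.828mm" height="216.905mm" viewBox="0 0 91.828 216.905">
  <polygon points="50.939,189.021 49.911,183.726 53.983,180.190 59.081,181.947 60.109,187.242 56.037,190.778" fill="none" stroke="#ff8800"/>
  <polyline points="8.422,108.641 84.909,133.786 77.740,72.656" fill="none" stroke="#000000"/>
</svg>

y_svg = 216.905 − y_m.

[1] S698→`#ff8800` (cut); closed run; points: 50.939,189.021 49.911,183.726 53.983,180.190 59.081,181.947 60.109,187.242 56.037,190.778

[2] S115→`#000000` (engrave); open run; points: 8.422,108.641 84.909,133.786 77.740,72.656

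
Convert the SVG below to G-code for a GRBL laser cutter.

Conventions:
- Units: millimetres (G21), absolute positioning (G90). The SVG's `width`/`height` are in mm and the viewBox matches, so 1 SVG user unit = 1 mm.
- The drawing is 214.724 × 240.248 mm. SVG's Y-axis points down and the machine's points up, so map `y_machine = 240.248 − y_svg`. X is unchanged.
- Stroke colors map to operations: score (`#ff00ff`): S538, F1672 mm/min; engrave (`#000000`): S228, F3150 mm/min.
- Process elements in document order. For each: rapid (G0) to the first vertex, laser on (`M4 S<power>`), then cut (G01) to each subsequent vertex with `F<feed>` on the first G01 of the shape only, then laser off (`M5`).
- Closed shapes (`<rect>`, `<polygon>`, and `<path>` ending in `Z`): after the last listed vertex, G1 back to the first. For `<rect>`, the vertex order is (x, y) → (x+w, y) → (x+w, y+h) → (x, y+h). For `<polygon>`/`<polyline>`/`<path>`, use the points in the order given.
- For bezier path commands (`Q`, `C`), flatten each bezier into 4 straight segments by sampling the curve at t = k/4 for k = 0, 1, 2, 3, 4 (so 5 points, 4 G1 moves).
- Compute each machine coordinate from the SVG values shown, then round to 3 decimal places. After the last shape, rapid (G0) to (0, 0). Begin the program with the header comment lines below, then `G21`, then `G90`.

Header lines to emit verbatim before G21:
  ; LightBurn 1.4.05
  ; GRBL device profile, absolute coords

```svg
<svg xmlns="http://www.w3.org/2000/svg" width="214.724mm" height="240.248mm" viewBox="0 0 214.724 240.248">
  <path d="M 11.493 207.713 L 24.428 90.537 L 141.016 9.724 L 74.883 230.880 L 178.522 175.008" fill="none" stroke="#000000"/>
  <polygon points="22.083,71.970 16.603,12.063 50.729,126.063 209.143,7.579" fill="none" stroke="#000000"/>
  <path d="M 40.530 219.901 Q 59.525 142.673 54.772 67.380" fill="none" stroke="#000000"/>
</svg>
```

; LightBurn 1.4.05
; GRBL device profile, absolute coords
G21
G90
G0 X11.493 Y32.535
M4 S228
G01 X24.428 Y149.711 F3150
G01 X141.016 Y230.524
G01 X74.883 Y9.368
G01 X178.522 Y65.240
M5
G0 X22.083 Y168.278
M4 S228
G01 X16.603 Y228.185 F3150
G01 X50.729 Y114.185
G01 X209.143 Y232.669
G01 X22.083 Y168.278
M5
G0 X40.530 Y20.347
M4 S228
G01 X48.543 Y58.840 F3150
G01 X53.588 Y97.091
G01 X55.664 Y135.101
G01 X54.772 Y172.868
M5
G0 X0.000 Y0.000

1 u = 1 mm; y_m = 240.248 − y.

[1] `<path>` open polyline, #000000→engrave S228 F3150: (11.493,32.535) → (24.428,149.711) → (141.016,230.524) → (74.883,9.368) → (178.522,65.240)

[2] `<polygon>` closed polygon, #000000→engrave S228 F3150: (22.083,168.278) → (16.603,228.185) → (50.729,114.185) → (209.143,232.669) → (22.083,168.278) (closed)

[3] `<path>` quadratic bezier, #000000→engrave S228 F3150: (40.530,20.347) → (48.543,58.840) → (53.588,97.091) → (55.664,135.101) → (54.772,172.868)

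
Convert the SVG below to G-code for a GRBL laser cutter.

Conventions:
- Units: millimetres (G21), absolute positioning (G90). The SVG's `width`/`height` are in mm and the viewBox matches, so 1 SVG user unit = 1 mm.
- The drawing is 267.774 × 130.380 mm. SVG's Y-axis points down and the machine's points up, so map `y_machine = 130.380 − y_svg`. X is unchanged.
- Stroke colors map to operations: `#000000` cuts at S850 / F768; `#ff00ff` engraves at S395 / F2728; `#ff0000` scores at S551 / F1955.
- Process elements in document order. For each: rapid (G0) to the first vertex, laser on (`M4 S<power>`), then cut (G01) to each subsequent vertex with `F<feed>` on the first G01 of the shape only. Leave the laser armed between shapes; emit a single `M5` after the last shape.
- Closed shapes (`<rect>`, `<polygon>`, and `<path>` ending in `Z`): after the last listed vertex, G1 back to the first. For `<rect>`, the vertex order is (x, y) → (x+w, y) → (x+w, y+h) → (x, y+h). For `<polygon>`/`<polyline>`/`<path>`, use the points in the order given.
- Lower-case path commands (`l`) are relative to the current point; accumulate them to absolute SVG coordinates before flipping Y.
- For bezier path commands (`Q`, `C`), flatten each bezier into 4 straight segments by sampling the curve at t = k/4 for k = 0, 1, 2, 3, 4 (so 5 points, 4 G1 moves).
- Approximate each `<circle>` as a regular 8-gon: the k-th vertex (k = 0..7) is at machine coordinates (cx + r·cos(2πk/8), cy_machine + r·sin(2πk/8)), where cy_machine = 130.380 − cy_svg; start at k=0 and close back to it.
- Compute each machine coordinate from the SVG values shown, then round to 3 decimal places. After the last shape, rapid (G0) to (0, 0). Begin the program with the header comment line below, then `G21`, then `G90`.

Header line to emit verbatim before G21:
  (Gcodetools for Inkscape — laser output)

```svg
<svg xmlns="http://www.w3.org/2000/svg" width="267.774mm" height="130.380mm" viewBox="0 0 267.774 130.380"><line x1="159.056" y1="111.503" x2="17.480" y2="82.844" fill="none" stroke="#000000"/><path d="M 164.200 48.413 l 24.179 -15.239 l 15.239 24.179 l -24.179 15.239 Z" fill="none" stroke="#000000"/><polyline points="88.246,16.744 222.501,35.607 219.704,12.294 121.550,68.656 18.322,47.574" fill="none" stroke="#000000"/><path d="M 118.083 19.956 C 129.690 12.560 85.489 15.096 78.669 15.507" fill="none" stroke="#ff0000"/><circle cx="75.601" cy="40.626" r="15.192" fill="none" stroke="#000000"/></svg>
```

(Gcodetools for Inkscape — laser output)
G21
G90
G0 X159.056 Y18.877
M4 S850
G01 X17.480 Y47.536 F768
G0 X164.200 Y81.967
M4 S850
G01 X188.379 Y97.206 F768
G01 X203.618 Y73.027
G01 X179.439 Y57.788
G01 X164.200 Y81.967
G0 X88.246 Y113.636
M4 S850
G01 X222.501 Y94.773 F768
G01 X219.704 Y118.086
G01 X121.550 Y61.724
G01 X18.322 Y82.806
G0 X118.083 Y110.424
M4 S551
G01 X117.780 Y114.297 F1955
G01 X105.286 Y115.576
G01 X89.337 Y115.391
G01 X78.669 Y114.873
G0 X90.793 Y89.754
M4 S850
G01 X86.343 Y100.496 F768
G01 X75.601 Y104.946
G01 X64.859 Y100.496
G01 X60.409 Y89.754
G01 X64.859 Y79.012
G01 X75.601 Y74.562
G01 X86.343 Y79.012
G01 X90.793 Y89.754
M5
G0 X0.000 Y0.000

viewBox `0 0 267.774 130.380` with mm width/height → 1 unit = 1 mm. Flip: y_m = 130.380 − y_svg.

**Shape 1** — `<line>` line segment, stroke `#000000` → cut (S850, F768). Machine vertices: (159.056,18.877) → (17.480,47.536). Open path.

**Shape 2** — `<path>` regular polygon, stroke `#000000` → cut (S850, F768). Machine vertices: (164.200,81.967) → (188.379,97.206) → (203.618,73.027) → (179.439,57.788) → (164.200,81.967). Closed: final G1 returns to the first vertex.

**Shape 3** — `<polyline>` open polyline, stroke `#000000` → cut (S850, F768). Machine vertices: (88.246,113.636) → (222.501,94.773) → (219.704,118.086) → (121.550,61.724) → (18.322,82.806). Open path.

**Shape 4** — `<path>` cubic bezier, stroke `#ff0000` → score (S551, F1955). Control points (SVG): P0=(118.083,19.956), P1=(129.690,12.560), P2=(85.489,15.096), P3=(78.669,15.507); sampled at t=k/4. Machine vertices: (118.083,110.424) → (117.780,114.297) → (105.286,115.576) → (89.337,115.391) → (78.669,114.873). Open path.

**Shape 5** — `<circle>` circle, stroke `#000000` → cut (S850, F768). Machine vertices: (90.793,89.754) → (86.343,100.496) → (75.601,104.946) → (64.859,100.496) → (60.409,89.754) → (64.859,79.012) → (75.601,74.562) → (86.343,79.012) → (90.793,89.754). Closed: final G1 returns to the first vertex.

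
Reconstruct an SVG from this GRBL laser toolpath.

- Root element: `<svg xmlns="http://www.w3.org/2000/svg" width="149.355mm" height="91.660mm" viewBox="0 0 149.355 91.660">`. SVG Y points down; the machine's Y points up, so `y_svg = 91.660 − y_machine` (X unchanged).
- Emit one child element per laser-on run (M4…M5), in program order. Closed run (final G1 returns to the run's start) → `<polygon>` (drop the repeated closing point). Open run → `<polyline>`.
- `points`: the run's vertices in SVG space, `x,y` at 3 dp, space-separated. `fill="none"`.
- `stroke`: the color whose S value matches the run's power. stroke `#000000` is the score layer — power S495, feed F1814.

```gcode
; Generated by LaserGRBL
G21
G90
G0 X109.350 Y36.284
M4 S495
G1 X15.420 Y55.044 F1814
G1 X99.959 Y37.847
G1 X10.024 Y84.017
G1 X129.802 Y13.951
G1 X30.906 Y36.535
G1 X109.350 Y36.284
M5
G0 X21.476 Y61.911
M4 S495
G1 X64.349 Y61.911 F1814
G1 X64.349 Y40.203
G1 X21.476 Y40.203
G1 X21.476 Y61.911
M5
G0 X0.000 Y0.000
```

<svg xmlns="http://www.w3.org/2000/svg" width="149.355mm" height="91.660mm" viewBox="0 0 149.355 91.660">
  <polygon points="109.350,55.376 15.420,36.616 99.959,53.813 10.024,7.643 129.802,77.709 30.906,55.125" fill="none" stroke="#000000"/>
  <polygon points="21.476,29.749 64.349,29.749 64.349,51.457 21.476,51.457" fill="none" stroke="#000000"/>
</svg>

Each laser-on run becomes one SVG element. Flip Y back into SVG space with y_svg = 91.660 − y_machine. Every run uses S495, so all elements get stroke `#000000` (score).

Run 1: The run returns to its start, so emit a `<polygon>` with points (Y-flipped): 109.350,55.376 15.420,36.616 99.959,53.813 10.024,7.643 129.802,77.709 30.906,55.125.

Run 2: The run returns to its start, so emit a `<polygon>` with points (Y-flipped): 21.476,29.749 64.349,29.749 64.349,51.457 21.476,51.457.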